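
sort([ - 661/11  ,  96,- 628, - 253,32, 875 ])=[ - 628,-253, - 661/11, 32, 96,875]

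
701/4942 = 701/4942=0.14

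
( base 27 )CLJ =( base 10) 9334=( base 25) en9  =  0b10010001110110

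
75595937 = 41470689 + 34125248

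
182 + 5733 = 5915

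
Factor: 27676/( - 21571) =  -2^2*17^1*53^( - 1) = - 68/53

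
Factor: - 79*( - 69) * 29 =158079= 3^1 * 23^1*29^1*79^1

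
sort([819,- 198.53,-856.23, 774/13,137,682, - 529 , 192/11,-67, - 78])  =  [ - 856.23 , - 529,-198.53, - 78, - 67, 192/11,774/13, 137,682,  819] 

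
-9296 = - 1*9296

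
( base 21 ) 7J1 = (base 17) c12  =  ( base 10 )3487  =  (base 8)6637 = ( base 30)3Q7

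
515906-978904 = -462998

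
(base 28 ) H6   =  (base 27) hn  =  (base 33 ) ek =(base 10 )482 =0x1e2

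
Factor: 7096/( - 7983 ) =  -2^3*3^( - 2) = -8/9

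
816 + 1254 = 2070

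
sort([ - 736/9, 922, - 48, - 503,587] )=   [-503,-736/9, -48,587,922] 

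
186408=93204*2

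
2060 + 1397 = 3457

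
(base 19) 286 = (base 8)1560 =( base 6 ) 4024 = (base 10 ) 880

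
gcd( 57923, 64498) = 1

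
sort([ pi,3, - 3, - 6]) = [ - 6, - 3,3,  pi]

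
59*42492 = 2507028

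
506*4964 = 2511784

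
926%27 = 8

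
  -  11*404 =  - 4444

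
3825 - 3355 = 470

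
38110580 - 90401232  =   -52290652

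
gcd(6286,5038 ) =2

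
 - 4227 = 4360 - 8587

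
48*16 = 768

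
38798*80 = 3103840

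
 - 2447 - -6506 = 4059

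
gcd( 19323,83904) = 57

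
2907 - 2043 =864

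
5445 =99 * 55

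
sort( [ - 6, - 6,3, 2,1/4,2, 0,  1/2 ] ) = [ - 6, - 6,0, 1/4,1/2, 2,2,3 ]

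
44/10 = 4 + 2/5 = 4.40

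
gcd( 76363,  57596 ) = 7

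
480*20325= 9756000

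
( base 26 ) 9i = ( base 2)11111100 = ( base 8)374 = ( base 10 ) 252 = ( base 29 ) 8k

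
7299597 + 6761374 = 14060971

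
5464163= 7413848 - 1949685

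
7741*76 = 588316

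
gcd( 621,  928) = 1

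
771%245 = 36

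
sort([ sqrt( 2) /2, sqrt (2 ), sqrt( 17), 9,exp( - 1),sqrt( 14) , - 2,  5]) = [ - 2, exp(-1 ),  sqrt(2 )/2,sqrt( 2),sqrt ( 14 ), sqrt(17), 5, 9]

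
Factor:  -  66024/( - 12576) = 21/4 = 2^( - 2)*3^1 * 7^1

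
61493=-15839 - - 77332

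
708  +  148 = 856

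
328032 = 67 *4896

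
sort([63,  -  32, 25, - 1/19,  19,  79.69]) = [ - 32, - 1/19, 19,  25,63, 79.69 ] 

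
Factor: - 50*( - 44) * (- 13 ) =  - 2^3* 5^2 * 11^1*13^1 = - 28600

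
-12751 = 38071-50822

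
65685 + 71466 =137151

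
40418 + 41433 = 81851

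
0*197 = 0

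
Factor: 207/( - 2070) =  - 2^ ( - 1)*5^ ( - 1) = - 1/10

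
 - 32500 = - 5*6500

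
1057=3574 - 2517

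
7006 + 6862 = 13868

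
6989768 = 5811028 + 1178740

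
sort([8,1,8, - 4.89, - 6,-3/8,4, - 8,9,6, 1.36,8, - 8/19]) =[ - 8,-6,- 4.89,- 8/19, - 3/8, 1,1.36, 4,6, 8,8,8,9] 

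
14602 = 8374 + 6228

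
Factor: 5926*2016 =11946816 = 2^6 * 3^2*7^1*2963^1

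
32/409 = 32/409= 0.08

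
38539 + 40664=79203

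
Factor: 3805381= 193^1 * 19717^1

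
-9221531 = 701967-9923498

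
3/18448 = 3/18448 = 0.00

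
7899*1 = 7899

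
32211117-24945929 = 7265188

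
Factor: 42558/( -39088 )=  -21279/19544 = - 2^( - 3)*3^1*7^( - 1)*41^1*173^1*349^( - 1)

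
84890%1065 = 755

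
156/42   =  26/7 = 3.71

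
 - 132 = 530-662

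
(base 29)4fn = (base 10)3822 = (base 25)62m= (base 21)8E0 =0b111011101110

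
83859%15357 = 7074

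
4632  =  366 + 4266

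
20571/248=82 + 235/248 = 82.95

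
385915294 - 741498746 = -355583452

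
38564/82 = 470+12/41 = 470.29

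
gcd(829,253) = 1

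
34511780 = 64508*535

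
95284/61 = 1562 + 2/61 = 1562.03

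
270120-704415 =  - 434295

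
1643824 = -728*( - 2258)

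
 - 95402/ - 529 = 180 + 182/529 = 180.34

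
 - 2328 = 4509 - 6837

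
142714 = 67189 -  - 75525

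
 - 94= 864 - 958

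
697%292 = 113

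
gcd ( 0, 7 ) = 7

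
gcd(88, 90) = 2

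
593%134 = 57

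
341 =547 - 206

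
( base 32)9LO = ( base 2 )10011010111000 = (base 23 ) IGM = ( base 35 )837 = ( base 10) 9912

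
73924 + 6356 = 80280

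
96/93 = 32/31 = 1.03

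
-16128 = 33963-50091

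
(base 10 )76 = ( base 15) 51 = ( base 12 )64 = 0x4C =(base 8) 114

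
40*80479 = 3219160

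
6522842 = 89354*73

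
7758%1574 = 1462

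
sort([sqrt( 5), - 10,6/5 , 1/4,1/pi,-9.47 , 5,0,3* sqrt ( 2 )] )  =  [- 10,-9.47,0,1/4,  1/pi, 6/5,sqrt( 5 ),3*sqrt( 2 ),  5]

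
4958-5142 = - 184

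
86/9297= 86/9297 = 0.01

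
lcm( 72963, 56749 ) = 510741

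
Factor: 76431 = 3^1*73^1*349^1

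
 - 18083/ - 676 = 107/4 = 26.75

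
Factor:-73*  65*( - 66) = 313170 = 2^1*3^1*5^1*11^1*13^1*73^1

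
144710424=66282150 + 78428274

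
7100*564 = 4004400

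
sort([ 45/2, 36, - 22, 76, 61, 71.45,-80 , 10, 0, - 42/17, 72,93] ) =[ - 80, - 22, - 42/17, 0, 10,45/2, 36, 61,71.45,72, 76, 93 ] 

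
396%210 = 186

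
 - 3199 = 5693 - 8892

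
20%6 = 2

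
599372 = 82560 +516812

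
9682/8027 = 9682/8027 = 1.21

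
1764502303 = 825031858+939470445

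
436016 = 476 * 916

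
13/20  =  13/20  =  0.65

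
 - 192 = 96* (-2) 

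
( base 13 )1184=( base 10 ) 2474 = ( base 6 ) 15242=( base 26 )3h4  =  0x9AA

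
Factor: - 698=- 2^1 * 349^1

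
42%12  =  6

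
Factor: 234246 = 2^1*3^1*39041^1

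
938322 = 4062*231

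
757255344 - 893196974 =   -  135941630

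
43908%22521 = 21387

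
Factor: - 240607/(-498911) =7^( - 1)*263^( - 1)*271^( - 1) * 240607^1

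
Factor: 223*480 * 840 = 2^8*3^2*5^2*7^1*223^1=89913600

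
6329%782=73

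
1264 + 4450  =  5714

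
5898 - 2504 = 3394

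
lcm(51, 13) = 663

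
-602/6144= - 1 + 2771/3072 = - 0.10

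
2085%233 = 221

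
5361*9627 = 51610347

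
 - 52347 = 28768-81115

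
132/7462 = 66/3731= 0.02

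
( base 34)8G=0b100100000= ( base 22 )d2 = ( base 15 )143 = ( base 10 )288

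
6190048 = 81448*76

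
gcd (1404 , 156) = 156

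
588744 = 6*98124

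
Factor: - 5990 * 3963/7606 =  - 3^1*5^1 * 599^1*1321^1*3803^(-1) = - 11869185/3803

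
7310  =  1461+5849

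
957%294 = 75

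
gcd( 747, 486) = 9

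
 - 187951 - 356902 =- 544853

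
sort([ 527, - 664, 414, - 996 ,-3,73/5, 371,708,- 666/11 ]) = [ - 996, - 664,- 666/11,  -  3, 73/5,  371, 414,  527, 708]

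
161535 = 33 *4895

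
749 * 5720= 4284280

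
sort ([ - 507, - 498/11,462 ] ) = [ - 507, - 498/11, 462 ]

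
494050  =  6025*82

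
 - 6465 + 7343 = 878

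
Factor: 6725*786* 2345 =2^1 * 3^1*5^3*7^1*67^1*131^1*269^1 =12395318250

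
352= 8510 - 8158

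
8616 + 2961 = 11577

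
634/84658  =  317/42329 = 0.01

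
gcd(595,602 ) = 7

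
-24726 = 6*( - 4121)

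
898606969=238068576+660538393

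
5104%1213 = 252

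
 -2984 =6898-9882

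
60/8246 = 30/4123 = 0.01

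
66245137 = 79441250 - 13196113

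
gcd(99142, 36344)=2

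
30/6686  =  15/3343 = 0.00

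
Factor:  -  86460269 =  - 7^1*12351467^1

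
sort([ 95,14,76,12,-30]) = [ - 30,12 , 14,76,95]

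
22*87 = 1914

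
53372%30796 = 22576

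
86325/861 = 28775/287 = 100.26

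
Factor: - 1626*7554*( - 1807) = 22195026828 = 2^2*3^2*13^1*139^1*271^1 * 1259^1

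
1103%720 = 383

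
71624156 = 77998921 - 6374765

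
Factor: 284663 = 41^1*53^1*131^1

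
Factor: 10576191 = 3^1*37^1* 151^1*631^1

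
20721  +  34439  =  55160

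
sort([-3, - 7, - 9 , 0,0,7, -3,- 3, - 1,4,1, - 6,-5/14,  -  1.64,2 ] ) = [  -  9, -7,  -  6,- 3,- 3, - 3,-1.64,-1,-5/14,0 , 0, 1,2,4,7]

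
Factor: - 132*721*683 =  - 65002476=- 2^2*3^1*7^1 * 11^1* 103^1*683^1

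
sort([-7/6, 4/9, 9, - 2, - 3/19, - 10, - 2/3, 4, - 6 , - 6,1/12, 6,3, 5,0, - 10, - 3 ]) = [ - 10, - 10,  -  6,- 6, - 3, - 2, - 7/6, - 2/3, - 3/19, 0, 1/12, 4/9,3, 4 , 5,6, 9] 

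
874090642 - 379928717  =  494161925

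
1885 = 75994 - 74109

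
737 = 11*67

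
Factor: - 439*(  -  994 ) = 2^1* 7^1*71^1*439^1=436366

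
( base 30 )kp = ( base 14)329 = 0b1001110001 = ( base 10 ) 625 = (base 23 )144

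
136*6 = 816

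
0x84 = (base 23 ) 5H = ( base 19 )6I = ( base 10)132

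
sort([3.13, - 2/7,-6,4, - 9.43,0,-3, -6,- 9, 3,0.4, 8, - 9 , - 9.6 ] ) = [-9.6, - 9.43, - 9, -9, - 6, - 6, - 3,- 2/7,0,0.4,3, 3.13,4,8 ]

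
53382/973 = 7626/139 =54.86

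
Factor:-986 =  - 2^1*17^1*29^1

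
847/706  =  1+141/706=1.20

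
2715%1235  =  245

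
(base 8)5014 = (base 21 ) 5HA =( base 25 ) 42M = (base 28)37O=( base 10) 2572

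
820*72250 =59245000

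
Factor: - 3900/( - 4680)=5/6 = 2^( - 1)*3^(-1)*5^1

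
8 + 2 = 10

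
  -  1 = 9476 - 9477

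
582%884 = 582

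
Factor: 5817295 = 5^1 * 11^1 * 105769^1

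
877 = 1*877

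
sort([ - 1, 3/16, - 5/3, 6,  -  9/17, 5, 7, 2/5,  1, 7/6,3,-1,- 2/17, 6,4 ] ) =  [ - 5/3,- 1, - 1,-9/17, - 2/17, 3/16,2/5, 1, 7/6, 3, 4, 5,6,6,7] 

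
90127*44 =3965588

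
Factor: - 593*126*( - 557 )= 2^1*3^2*7^1 * 557^1*593^1 = 41617926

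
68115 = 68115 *1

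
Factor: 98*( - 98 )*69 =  - 662676=- 2^2*3^1*7^4*23^1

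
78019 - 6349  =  71670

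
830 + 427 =1257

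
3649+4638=8287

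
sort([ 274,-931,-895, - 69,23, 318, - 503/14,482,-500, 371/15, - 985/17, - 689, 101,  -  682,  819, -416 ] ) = [ -931,-895,-689, - 682,  -  500, - 416, - 69,-985/17,-503/14,23,371/15 , 101,  274, 318,482,819]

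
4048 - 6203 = -2155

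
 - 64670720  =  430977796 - 495648516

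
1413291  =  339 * 4169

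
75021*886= 66468606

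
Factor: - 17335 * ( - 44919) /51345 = 2471971/163= 23^1*31^1 * 163^(-1 )*3467^1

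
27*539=14553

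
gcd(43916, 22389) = 1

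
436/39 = 11 + 7/39 =11.18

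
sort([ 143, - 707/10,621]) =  [ - 707/10, 143, 621 ] 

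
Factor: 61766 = 2^1*89^1*347^1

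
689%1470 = 689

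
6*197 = 1182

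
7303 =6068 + 1235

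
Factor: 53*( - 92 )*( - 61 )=297436 = 2^2*23^1*53^1 * 61^1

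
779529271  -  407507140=372022131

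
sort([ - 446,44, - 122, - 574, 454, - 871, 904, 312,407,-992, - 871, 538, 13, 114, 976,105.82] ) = [ - 992 ,-871, - 871 , - 574  , - 446, - 122,13, 44, 105.82,114, 312,407, 454, 538, 904, 976]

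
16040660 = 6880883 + 9159777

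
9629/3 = 9629/3 = 3209.67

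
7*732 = 5124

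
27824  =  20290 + 7534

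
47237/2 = 23618 + 1/2 = 23618.50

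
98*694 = 68012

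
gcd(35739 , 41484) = 3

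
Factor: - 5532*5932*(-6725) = 2^4*3^1 * 5^2 * 269^1*461^1*1483^1  =  220686416400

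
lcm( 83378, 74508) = 3501876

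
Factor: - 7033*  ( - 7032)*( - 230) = -2^4*3^1*5^1*13^1*  23^1*293^1*541^1 = - 11374892880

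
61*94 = 5734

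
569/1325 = 569/1325 =0.43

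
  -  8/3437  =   - 1 + 3429/3437 = -  0.00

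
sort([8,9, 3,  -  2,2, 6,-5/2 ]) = [-5/2, - 2 , 2, 3, 6,8, 9]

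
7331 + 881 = 8212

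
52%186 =52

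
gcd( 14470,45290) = 10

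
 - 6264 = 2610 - 8874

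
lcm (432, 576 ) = 1728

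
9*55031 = 495279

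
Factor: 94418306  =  2^1*17^1*2777009^1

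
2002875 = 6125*327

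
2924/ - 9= -2924/9= - 324.89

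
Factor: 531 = 3^2*59^1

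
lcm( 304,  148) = 11248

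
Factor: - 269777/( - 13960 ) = 2^( - 3) * 5^( - 1)*773^1 = 773/40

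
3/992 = 3/992 = 0.00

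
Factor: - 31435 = -5^1*6287^1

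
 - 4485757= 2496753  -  6982510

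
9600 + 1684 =11284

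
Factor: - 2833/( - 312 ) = 2^(-3)*3^ ( - 1) * 13^(  -  1)*2833^1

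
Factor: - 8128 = - 2^6*127^1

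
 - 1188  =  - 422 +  -766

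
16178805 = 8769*1845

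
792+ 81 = 873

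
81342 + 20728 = 102070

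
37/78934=37/78934 = 0.00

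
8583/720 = 2861/240 = 11.92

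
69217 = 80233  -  11016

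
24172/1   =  24172 = 24172.00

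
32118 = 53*606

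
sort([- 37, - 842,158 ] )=[ - 842 , - 37 , 158 ] 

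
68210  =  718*95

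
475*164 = 77900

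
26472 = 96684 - 70212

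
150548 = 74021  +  76527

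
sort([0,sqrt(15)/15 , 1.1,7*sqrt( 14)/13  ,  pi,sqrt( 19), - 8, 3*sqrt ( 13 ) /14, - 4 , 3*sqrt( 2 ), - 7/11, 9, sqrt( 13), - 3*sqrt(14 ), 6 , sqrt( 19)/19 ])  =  [-3*sqrt( 14),- 8,-4, - 7/11,0,sqrt( 19)/19,sqrt ( 15)/15,  3*sqrt( 13)/14,1.1, 7*sqrt( 14)/13,pi, sqrt( 13 ),3*sqrt(2),  sqrt (19), 6, 9 ] 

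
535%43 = 19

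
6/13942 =3/6971 = 0.00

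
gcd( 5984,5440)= 544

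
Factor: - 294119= -7^1*42017^1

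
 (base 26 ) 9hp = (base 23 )C8J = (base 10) 6551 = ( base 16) 1997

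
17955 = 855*21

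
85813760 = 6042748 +79771012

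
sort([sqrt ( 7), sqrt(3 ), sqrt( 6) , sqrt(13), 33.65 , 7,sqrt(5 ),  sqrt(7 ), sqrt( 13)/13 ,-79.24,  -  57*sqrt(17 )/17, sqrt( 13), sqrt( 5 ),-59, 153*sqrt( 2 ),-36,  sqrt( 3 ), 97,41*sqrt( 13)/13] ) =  [ - 79.24, - 59, -36, - 57*sqrt( 17) /17, sqrt( 13 )/13, sqrt( 3) , sqrt(3),  sqrt(5),sqrt( 5)  ,  sqrt ( 6),sqrt( 7), sqrt( 7),sqrt (13),sqrt(13), 7  ,  41*sqrt(13 )/13,33.65, 97, 153* sqrt(2) ]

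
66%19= 9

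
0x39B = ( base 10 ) 923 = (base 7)2456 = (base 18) 2F5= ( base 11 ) 76A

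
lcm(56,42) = 168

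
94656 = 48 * 1972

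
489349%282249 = 207100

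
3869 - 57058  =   - 53189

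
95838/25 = 3833 + 13/25  =  3833.52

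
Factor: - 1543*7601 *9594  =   - 112521722742 =-2^1*3^2 * 11^1*13^1*41^1*691^1*1543^1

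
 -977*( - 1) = 977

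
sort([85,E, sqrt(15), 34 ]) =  [ E,sqrt(15), 34,85]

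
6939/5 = 1387 + 4/5=1387.80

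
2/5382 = 1/2691 = 0.00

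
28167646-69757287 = - 41589641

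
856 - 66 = 790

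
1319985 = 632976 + 687009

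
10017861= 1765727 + 8252134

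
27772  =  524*53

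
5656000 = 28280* 200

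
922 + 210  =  1132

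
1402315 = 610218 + 792097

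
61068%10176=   12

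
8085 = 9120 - 1035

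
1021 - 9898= -8877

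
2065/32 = 64+17/32 = 64.53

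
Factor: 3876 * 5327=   2^2 * 3^1*7^1*17^1*19^1*761^1 = 20647452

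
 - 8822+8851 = 29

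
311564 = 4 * 77891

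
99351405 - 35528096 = 63823309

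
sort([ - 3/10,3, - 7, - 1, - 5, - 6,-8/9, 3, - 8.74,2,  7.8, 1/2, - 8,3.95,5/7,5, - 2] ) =[ - 8.74, - 8, - 7,  -  6,  -  5, - 2, - 1, - 8/9, - 3/10,1/2, 5/7, 2,3, 3,3.95, 5, 7.8 ] 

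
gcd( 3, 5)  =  1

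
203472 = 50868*4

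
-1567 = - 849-718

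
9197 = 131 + 9066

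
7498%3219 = 1060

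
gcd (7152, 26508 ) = 12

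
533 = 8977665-8977132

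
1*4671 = 4671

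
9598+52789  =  62387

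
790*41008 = 32396320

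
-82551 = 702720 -785271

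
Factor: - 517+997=2^5*3^1*5^1=480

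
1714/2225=1714/2225 = 0.77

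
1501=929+572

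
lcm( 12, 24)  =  24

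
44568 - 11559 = 33009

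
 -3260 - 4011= - 7271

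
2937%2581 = 356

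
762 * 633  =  482346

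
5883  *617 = 3629811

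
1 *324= 324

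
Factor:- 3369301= - 13^1* 259177^1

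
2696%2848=2696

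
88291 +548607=636898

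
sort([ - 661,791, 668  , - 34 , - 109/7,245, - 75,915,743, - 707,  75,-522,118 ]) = [ -707, - 661, - 522, - 75 , - 34, - 109/7, 75, 118 , 245 , 668, 743,791,  915]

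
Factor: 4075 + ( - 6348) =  - 2273   =  - 2273^1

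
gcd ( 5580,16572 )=12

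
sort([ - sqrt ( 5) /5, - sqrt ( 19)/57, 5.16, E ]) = [ - sqrt(5)/5, - sqrt( 19 ) /57, E, 5.16]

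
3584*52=186368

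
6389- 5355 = 1034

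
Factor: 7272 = 2^3*3^2*101^1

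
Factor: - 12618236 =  - 2^2*823^1*3833^1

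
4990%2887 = 2103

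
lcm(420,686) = 20580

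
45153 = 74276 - 29123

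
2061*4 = 8244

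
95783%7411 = 6851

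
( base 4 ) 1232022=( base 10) 7050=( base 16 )1B8A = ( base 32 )6sa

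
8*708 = 5664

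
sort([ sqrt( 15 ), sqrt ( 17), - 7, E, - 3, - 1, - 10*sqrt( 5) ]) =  [ - 10*sqrt( 5 ), - 7, - 3, - 1, E,  sqrt( 15 ),sqrt(17 ) ]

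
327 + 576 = 903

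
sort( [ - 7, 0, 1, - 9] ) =[  -  9, - 7, 0,1 ] 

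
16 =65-49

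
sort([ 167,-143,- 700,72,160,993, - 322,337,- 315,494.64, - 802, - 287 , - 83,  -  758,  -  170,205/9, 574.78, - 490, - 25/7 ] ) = [ - 802, - 758, - 700, - 490, - 322, - 315, - 287, - 170 , - 143, - 83,-25/7,205/9,72,160, 167,337,494.64,574.78,993]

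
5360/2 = 2680 =2680.00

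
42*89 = 3738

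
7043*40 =281720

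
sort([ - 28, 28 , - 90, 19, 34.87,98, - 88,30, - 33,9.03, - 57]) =[ - 90 , - 88, - 57, - 33,-28,9.03, 19 , 28,30,34.87,98 ] 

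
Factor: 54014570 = 2^1 * 5^1*199^1 * 27143^1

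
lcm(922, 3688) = 3688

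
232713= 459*507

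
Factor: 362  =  2^1 * 181^1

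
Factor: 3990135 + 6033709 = 10023844=2^2*41^1*61121^1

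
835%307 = 221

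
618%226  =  166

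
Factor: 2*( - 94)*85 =-15980 = - 2^2*5^1*17^1*47^1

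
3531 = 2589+942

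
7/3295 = 7/3295=0.00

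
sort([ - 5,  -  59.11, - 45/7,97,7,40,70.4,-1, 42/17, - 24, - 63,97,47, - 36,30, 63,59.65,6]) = [ - 63, - 59.11, - 36, - 24, - 45/7, - 5, - 1, 42/17,6, 7,30 , 40, 47,59.65,63,70.4,97,97 ] 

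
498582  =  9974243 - 9475661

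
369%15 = 9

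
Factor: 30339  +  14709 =45048 =2^3 * 3^1*1877^1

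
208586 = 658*317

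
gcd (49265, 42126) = 59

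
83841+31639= 115480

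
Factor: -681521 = - 681521^1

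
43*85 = 3655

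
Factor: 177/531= 1/3 = 3^( - 1)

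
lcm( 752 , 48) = 2256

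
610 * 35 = 21350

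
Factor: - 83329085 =  -  5^1*7^1*31^1* 76801^1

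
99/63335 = 99/63335= 0.00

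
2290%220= 90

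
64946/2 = 32473  =  32473.00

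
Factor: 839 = 839^1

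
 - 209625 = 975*(-215 ) 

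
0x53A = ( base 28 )1JM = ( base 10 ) 1338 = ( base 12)936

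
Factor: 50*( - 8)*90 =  - 36000=-  2^5*3^2*5^3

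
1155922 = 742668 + 413254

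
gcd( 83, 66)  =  1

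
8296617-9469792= -1173175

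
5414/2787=1 + 2627/2787 =1.94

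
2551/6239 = 2551/6239 = 0.41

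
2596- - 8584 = 11180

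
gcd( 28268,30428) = 4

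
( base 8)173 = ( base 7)234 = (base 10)123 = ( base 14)8b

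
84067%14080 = 13667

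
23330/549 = 23330/549=42.50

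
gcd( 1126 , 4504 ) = 1126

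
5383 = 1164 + 4219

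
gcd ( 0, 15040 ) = 15040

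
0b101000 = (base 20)20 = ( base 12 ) 34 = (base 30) 1A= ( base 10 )40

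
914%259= 137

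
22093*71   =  1568603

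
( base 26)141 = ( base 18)277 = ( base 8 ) 1415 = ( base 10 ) 781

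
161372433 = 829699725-668327292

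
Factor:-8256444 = -2^2*3^1*7^1*227^1*433^1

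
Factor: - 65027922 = -2^1*3^1*67^1*161761^1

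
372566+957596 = 1330162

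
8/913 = 8/913 = 0.01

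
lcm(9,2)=18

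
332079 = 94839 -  - 237240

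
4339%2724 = 1615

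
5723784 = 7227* 792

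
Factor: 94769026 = 2^1*11^1 * 1567^1*2749^1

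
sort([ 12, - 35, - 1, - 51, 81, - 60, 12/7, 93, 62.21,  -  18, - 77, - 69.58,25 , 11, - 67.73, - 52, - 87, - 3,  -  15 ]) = [-87, - 77, - 69.58, - 67.73, - 60, - 52, - 51,  -  35 , - 18,  -  15, - 3, -1,12/7,11, 12, 25,62.21,81, 93 ]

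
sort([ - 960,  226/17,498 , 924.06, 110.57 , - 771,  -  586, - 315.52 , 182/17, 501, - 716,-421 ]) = [ - 960, - 771, - 716 , - 586, - 421 , - 315.52, 182/17, 226/17, 110.57,498, 501,  924.06] 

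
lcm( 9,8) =72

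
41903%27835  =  14068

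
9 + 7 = 16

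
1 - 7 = - 6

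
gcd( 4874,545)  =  1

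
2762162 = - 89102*( - 31) 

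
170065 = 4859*35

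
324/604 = 81/151 = 0.54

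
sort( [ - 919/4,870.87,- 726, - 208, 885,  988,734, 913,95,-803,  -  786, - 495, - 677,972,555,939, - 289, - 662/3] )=[ - 803,-786,-726, - 677, - 495,-289, - 919/4, - 662/3, - 208,95,555, 734,870.87,885,913,939,972, 988]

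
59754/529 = 112 + 22/23 = 112.96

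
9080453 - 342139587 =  - 333059134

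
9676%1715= 1101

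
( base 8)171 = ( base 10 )121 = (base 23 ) 56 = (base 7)232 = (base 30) 41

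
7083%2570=1943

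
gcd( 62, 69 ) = 1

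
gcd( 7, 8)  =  1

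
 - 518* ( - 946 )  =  490028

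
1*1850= 1850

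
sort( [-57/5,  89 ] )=[ - 57/5, 89] 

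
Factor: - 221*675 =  - 149175 = - 3^3*5^2*13^1*17^1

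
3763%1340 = 1083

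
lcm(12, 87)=348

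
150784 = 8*18848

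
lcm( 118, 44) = 2596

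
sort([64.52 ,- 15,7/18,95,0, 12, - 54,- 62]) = [ - 62, - 54,-15,0, 7/18, 12,64.52,  95]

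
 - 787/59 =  - 787/59 = - 13.34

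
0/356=0=   0.00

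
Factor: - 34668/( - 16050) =2^1*  3^3 * 5^( - 2) =54/25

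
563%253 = 57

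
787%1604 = 787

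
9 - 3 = 6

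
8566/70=122+13/35 = 122.37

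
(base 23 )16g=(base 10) 683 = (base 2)1010101011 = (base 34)k3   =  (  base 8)1253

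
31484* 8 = 251872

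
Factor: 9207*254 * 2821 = 2^1*3^3*7^1*11^1*13^1*31^2*127^1 = 6597128538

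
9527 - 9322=205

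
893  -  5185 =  - 4292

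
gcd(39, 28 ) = 1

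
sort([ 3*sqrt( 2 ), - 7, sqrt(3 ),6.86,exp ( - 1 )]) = [ - 7,exp( - 1 )  ,  sqrt ( 3 ),  3*sqrt(2 ), 6.86] 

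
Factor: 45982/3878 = 7^(-1 ) * 83^1  =  83/7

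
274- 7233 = -6959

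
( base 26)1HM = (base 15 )510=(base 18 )396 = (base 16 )474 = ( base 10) 1140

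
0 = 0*( - 1011 )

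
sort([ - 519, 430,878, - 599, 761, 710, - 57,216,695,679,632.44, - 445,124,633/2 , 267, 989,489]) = [ - 599,-519, - 445, - 57,124, 216,  267, 633/2,430, 489,632.44,679, 695,710,761,878,989]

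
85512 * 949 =81150888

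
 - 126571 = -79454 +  - 47117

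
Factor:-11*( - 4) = 2^2*11^1 = 44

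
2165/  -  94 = -24 +91/94= - 23.03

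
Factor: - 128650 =-2^1 * 5^2*31^1 * 83^1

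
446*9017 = 4021582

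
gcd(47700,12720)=3180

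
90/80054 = 45/40027 = 0.00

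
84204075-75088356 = 9115719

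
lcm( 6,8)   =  24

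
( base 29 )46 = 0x7A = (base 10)122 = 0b1111010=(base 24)52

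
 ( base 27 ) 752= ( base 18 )g32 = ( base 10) 5240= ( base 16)1478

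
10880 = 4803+6077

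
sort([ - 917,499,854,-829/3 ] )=[  -  917, - 829/3, 499,854 ] 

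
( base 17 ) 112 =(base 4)10310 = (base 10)308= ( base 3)102102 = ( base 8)464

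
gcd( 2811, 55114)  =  1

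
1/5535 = 1/5535 = 0.00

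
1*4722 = 4722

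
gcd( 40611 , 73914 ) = 3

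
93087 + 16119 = 109206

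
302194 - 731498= - 429304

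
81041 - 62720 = 18321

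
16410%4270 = 3600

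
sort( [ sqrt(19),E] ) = [ E,sqrt(19)]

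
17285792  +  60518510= 77804302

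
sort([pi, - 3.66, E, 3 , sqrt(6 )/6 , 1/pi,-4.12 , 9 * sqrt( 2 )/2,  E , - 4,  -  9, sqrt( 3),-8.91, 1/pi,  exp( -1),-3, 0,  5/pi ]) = [ -9, - 8.91, - 4.12,  -  4 ,-3.66, - 3, 0,1/pi,1/pi, exp(-1), sqrt( 6 )/6, 5/pi,sqrt ( 3),E , E , 3,pi, 9 * sqrt( 2)/2 ] 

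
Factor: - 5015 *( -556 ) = 2^2*5^1 * 17^1*59^1 *139^1 = 2788340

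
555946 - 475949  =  79997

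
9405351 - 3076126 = 6329225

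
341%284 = 57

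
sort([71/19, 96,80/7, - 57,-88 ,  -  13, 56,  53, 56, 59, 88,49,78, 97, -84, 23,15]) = [ - 88, - 84, - 57,  -  13,71/19,80/7,15,23 , 49, 53,56, 56,59, 78,88, 96, 97]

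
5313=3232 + 2081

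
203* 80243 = 16289329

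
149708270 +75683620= 225391890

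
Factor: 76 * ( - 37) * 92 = -258704 = - 2^4 * 19^1*23^1*37^1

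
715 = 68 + 647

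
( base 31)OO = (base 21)1FC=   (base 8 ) 1400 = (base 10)768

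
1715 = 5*343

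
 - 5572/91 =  -62 + 10/13 =-61.23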